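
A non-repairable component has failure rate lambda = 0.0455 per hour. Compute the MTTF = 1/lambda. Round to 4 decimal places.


lambda = 0.0455
MTTF = 1 / 0.0455
MTTF = 21.978

21.978


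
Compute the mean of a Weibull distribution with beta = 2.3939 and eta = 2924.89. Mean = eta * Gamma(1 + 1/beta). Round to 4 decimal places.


beta = 2.3939, eta = 2924.89
1/beta = 0.4177
1 + 1/beta = 1.4177
Gamma(1.4177) = 0.8864
Mean = 2924.89 * 0.8864
Mean = 2592.7418

2592.7418


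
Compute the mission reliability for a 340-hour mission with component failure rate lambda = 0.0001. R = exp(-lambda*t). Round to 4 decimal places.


lambda = 0.0001
mission_time = 340
lambda * t = 0.0001 * 340 = 0.034
R = exp(-0.034)
R = 0.9666

0.9666


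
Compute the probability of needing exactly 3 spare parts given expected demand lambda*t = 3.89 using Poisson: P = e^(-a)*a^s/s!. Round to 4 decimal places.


a = 3.89, s = 3
e^(-a) = e^(-3.89) = 0.0204
a^s = 3.89^3 = 58.8639
s! = 6
P = 0.0204 * 58.8639 / 6
P = 0.2006

0.2006


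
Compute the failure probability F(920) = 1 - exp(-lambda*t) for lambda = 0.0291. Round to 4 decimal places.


lambda = 0.0291, t = 920
lambda * t = 26.772
exp(-26.772) = 0.0
F(t) = 1 - 0.0
F(t) = 1.0

1.0


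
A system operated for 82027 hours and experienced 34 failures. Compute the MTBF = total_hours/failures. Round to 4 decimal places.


total_hours = 82027
failures = 34
MTBF = 82027 / 34
MTBF = 2412.5588

2412.5588


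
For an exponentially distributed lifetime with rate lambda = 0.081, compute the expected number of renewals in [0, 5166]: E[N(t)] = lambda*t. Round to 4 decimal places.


lambda = 0.081
t = 5166
E[N(t)] = lambda * t
E[N(t)] = 0.081 * 5166
E[N(t)] = 418.446

418.446


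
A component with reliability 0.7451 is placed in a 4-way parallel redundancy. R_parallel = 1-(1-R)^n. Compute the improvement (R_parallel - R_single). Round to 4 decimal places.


R_single = 0.7451, n = 4
1 - R_single = 0.2549
(1 - R_single)^n = 0.2549^4 = 0.0042
R_parallel = 1 - 0.0042 = 0.9958
Improvement = 0.9958 - 0.7451
Improvement = 0.2507

0.2507


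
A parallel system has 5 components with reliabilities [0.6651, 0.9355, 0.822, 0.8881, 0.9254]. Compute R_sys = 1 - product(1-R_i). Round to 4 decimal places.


Components: [0.6651, 0.9355, 0.822, 0.8881, 0.9254]
(1 - 0.6651) = 0.3349, running product = 0.3349
(1 - 0.9355) = 0.0645, running product = 0.0216
(1 - 0.822) = 0.178, running product = 0.0038
(1 - 0.8881) = 0.1119, running product = 0.0004
(1 - 0.9254) = 0.0746, running product = 0.0
Product of (1-R_i) = 0.0
R_sys = 1 - 0.0 = 1.0

1.0


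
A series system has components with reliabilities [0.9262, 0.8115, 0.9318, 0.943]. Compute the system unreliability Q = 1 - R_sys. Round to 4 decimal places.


Components: [0.9262, 0.8115, 0.9318, 0.943]
After component 1: product = 0.9262
After component 2: product = 0.7516
After component 3: product = 0.7004
After component 4: product = 0.6604
R_sys = 0.6604
Q = 1 - 0.6604 = 0.3396

0.3396


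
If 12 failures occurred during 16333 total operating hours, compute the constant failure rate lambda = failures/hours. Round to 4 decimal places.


failures = 12
total_hours = 16333
lambda = 12 / 16333
lambda = 0.0007

0.0007


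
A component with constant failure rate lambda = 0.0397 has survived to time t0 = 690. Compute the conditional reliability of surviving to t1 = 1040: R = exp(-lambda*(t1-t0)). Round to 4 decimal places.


lambda = 0.0397
t0 = 690, t1 = 1040
t1 - t0 = 350
lambda * (t1-t0) = 0.0397 * 350 = 13.895
R = exp(-13.895)
R = 0.0

0.0


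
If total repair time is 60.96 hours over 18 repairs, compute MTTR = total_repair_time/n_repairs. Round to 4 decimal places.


total_repair_time = 60.96
n_repairs = 18
MTTR = 60.96 / 18
MTTR = 3.3867

3.3867


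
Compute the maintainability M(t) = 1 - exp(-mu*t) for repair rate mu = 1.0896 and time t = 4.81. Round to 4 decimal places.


mu = 1.0896, t = 4.81
mu * t = 1.0896 * 4.81 = 5.241
exp(-5.241) = 0.0053
M(t) = 1 - 0.0053
M(t) = 0.9947

0.9947


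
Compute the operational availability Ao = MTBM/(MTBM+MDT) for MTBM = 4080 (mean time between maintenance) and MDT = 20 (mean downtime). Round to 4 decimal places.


MTBM = 4080
MDT = 20
MTBM + MDT = 4100
Ao = 4080 / 4100
Ao = 0.9951

0.9951


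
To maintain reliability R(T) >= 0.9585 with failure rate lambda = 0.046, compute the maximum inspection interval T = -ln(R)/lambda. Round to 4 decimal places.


R_target = 0.9585
lambda = 0.046
-ln(0.9585) = 0.0424
T = 0.0424 / 0.046
T = 0.9214

0.9214


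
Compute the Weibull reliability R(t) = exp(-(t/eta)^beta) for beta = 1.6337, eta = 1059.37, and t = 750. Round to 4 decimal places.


beta = 1.6337, eta = 1059.37, t = 750
t/eta = 750 / 1059.37 = 0.708
(t/eta)^beta = 0.708^1.6337 = 0.5688
R(t) = exp(-0.5688)
R(t) = 0.5662

0.5662


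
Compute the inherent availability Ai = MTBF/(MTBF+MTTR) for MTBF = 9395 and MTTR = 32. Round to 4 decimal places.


MTBF = 9395
MTTR = 32
MTBF + MTTR = 9427
Ai = 9395 / 9427
Ai = 0.9966

0.9966


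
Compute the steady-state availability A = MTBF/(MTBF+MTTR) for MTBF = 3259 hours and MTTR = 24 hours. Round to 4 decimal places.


MTBF = 3259
MTTR = 24
MTBF + MTTR = 3283
A = 3259 / 3283
A = 0.9927

0.9927


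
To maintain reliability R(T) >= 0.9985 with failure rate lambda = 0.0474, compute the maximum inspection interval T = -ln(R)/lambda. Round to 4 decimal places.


R_target = 0.9985
lambda = 0.0474
-ln(0.9985) = 0.0015
T = 0.0015 / 0.0474
T = 0.0317

0.0317


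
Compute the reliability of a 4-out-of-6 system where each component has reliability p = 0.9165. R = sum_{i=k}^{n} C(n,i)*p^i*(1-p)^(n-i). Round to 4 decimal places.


k = 4, n = 6, p = 0.9165
i=4: C(6,4)=15 * 0.9165^4 * 0.0835^2 = 0.0738
i=5: C(6,5)=6 * 0.9165^5 * 0.0835^1 = 0.324
i=6: C(6,6)=1 * 0.9165^6 * 0.0835^0 = 0.5926
R = sum of terms = 0.9904

0.9904


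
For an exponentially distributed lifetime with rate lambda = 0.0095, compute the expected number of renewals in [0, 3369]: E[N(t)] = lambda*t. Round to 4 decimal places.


lambda = 0.0095
t = 3369
E[N(t)] = lambda * t
E[N(t)] = 0.0095 * 3369
E[N(t)] = 32.0055

32.0055


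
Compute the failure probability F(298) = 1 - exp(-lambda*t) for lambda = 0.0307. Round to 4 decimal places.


lambda = 0.0307, t = 298
lambda * t = 9.1486
exp(-9.1486) = 0.0001
F(t) = 1 - 0.0001
F(t) = 0.9999

0.9999


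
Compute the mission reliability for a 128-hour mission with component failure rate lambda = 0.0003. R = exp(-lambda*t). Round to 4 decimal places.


lambda = 0.0003
mission_time = 128
lambda * t = 0.0003 * 128 = 0.0384
R = exp(-0.0384)
R = 0.9623

0.9623


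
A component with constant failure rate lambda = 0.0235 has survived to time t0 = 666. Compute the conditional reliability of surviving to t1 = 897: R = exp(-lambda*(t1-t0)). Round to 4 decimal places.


lambda = 0.0235
t0 = 666, t1 = 897
t1 - t0 = 231
lambda * (t1-t0) = 0.0235 * 231 = 5.4285
R = exp(-5.4285)
R = 0.0044

0.0044


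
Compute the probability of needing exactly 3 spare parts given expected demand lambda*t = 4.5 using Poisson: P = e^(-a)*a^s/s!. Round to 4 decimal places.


a = 4.5, s = 3
e^(-a) = e^(-4.5) = 0.0111
a^s = 4.5^3 = 91.125
s! = 6
P = 0.0111 * 91.125 / 6
P = 0.1687

0.1687


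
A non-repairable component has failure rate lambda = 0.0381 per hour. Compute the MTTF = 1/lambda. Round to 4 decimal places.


lambda = 0.0381
MTTF = 1 / 0.0381
MTTF = 26.2467

26.2467


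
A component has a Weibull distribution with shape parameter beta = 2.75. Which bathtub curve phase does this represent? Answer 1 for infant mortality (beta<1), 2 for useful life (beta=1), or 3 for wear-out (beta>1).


beta = 2.75
Compare beta to 1:
beta < 1 => infant mortality (phase 1)
beta = 1 => useful life (phase 2)
beta > 1 => wear-out (phase 3)
Since beta = 2.75, this is wear-out (increasing failure rate)
Phase = 3

3


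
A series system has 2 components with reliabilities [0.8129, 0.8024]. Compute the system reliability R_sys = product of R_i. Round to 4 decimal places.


Components: [0.8129, 0.8024]
After component 1 (R=0.8129): product = 0.8129
After component 2 (R=0.8024): product = 0.6523
R_sys = 0.6523

0.6523


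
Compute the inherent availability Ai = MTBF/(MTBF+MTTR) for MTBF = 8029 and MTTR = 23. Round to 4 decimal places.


MTBF = 8029
MTTR = 23
MTBF + MTTR = 8052
Ai = 8029 / 8052
Ai = 0.9971

0.9971


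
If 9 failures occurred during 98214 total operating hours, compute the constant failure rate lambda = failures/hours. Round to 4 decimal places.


failures = 9
total_hours = 98214
lambda = 9 / 98214
lambda = 0.0001

0.0001


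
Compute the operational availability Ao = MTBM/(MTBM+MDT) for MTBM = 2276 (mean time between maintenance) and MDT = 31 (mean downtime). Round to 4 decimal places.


MTBM = 2276
MDT = 31
MTBM + MDT = 2307
Ao = 2276 / 2307
Ao = 0.9866

0.9866


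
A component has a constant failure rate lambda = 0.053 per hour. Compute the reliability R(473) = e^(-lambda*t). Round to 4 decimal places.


lambda = 0.053
t = 473
lambda * t = 25.069
R(t) = e^(-25.069)
R(t) = 0.0

0.0


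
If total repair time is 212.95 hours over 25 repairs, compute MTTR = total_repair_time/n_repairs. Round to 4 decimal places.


total_repair_time = 212.95
n_repairs = 25
MTTR = 212.95 / 25
MTTR = 8.518

8.518


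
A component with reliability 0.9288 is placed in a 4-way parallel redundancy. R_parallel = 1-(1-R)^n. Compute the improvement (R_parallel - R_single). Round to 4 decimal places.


R_single = 0.9288, n = 4
1 - R_single = 0.0712
(1 - R_single)^n = 0.0712^4 = 0.0
R_parallel = 1 - 0.0 = 1.0
Improvement = 1.0 - 0.9288
Improvement = 0.0712

0.0712


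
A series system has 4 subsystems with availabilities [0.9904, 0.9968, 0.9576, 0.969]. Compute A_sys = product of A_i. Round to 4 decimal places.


Subsystems: [0.9904, 0.9968, 0.9576, 0.969]
After subsystem 1 (A=0.9904): product = 0.9904
After subsystem 2 (A=0.9968): product = 0.9872
After subsystem 3 (A=0.9576): product = 0.9454
After subsystem 4 (A=0.969): product = 0.9161
A_sys = 0.9161

0.9161


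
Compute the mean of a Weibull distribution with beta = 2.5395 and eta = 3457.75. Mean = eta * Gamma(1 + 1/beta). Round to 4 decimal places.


beta = 2.5395, eta = 3457.75
1/beta = 0.3938
1 + 1/beta = 1.3938
Gamma(1.3938) = 0.8876
Mean = 3457.75 * 0.8876
Mean = 3069.1694

3069.1694


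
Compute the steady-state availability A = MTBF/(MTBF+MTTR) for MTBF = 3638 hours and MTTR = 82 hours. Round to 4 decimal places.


MTBF = 3638
MTTR = 82
MTBF + MTTR = 3720
A = 3638 / 3720
A = 0.978

0.978


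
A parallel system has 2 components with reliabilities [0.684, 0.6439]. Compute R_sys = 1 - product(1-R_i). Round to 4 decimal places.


Components: [0.684, 0.6439]
(1 - 0.684) = 0.316, running product = 0.316
(1 - 0.6439) = 0.3561, running product = 0.1125
Product of (1-R_i) = 0.1125
R_sys = 1 - 0.1125 = 0.8875

0.8875


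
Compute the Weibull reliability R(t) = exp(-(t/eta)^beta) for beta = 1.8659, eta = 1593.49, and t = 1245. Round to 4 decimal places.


beta = 1.8659, eta = 1593.49, t = 1245
t/eta = 1245 / 1593.49 = 0.7813
(t/eta)^beta = 0.7813^1.8659 = 0.631
R(t) = exp(-0.631)
R(t) = 0.5321

0.5321


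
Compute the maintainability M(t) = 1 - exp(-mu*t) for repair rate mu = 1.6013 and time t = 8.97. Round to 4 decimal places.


mu = 1.6013, t = 8.97
mu * t = 1.6013 * 8.97 = 14.3637
exp(-14.3637) = 0.0
M(t) = 1 - 0.0
M(t) = 1.0

1.0


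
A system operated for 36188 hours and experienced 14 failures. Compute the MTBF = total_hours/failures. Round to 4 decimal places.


total_hours = 36188
failures = 14
MTBF = 36188 / 14
MTBF = 2584.8571

2584.8571


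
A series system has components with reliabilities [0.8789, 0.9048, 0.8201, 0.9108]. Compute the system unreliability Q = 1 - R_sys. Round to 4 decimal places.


Components: [0.8789, 0.9048, 0.8201, 0.9108]
After component 1: product = 0.8789
After component 2: product = 0.7952
After component 3: product = 0.6522
After component 4: product = 0.594
R_sys = 0.594
Q = 1 - 0.594 = 0.406

0.406


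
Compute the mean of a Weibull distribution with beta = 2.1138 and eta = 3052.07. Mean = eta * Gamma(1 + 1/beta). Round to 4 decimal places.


beta = 2.1138, eta = 3052.07
1/beta = 0.4731
1 + 1/beta = 1.4731
Gamma(1.4731) = 0.8857
Mean = 3052.07 * 0.8857
Mean = 2703.0938

2703.0938


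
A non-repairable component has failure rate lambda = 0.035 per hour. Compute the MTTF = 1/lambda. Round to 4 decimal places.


lambda = 0.035
MTTF = 1 / 0.035
MTTF = 28.5714

28.5714


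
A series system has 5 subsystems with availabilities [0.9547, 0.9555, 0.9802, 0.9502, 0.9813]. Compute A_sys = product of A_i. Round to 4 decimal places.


Subsystems: [0.9547, 0.9555, 0.9802, 0.9502, 0.9813]
After subsystem 1 (A=0.9547): product = 0.9547
After subsystem 2 (A=0.9555): product = 0.9122
After subsystem 3 (A=0.9802): product = 0.8942
After subsystem 4 (A=0.9502): product = 0.8496
After subsystem 5 (A=0.9813): product = 0.8337
A_sys = 0.8337

0.8337


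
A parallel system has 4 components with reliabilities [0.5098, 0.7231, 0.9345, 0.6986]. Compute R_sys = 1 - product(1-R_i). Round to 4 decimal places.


Components: [0.5098, 0.7231, 0.9345, 0.6986]
(1 - 0.5098) = 0.4902, running product = 0.4902
(1 - 0.7231) = 0.2769, running product = 0.1357
(1 - 0.9345) = 0.0655, running product = 0.0089
(1 - 0.6986) = 0.3014, running product = 0.0027
Product of (1-R_i) = 0.0027
R_sys = 1 - 0.0027 = 0.9973

0.9973


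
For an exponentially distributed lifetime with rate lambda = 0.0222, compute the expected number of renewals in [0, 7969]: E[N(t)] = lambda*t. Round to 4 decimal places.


lambda = 0.0222
t = 7969
E[N(t)] = lambda * t
E[N(t)] = 0.0222 * 7969
E[N(t)] = 176.9118

176.9118


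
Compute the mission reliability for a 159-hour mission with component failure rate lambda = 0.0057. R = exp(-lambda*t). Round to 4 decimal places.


lambda = 0.0057
mission_time = 159
lambda * t = 0.0057 * 159 = 0.9063
R = exp(-0.9063)
R = 0.404

0.404


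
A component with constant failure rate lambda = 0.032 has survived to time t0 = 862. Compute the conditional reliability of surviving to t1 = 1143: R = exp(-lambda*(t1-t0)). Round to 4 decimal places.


lambda = 0.032
t0 = 862, t1 = 1143
t1 - t0 = 281
lambda * (t1-t0) = 0.032 * 281 = 8.992
R = exp(-8.992)
R = 0.0001

0.0001


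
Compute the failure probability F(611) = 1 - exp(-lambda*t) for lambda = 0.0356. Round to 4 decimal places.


lambda = 0.0356, t = 611
lambda * t = 21.7516
exp(-21.7516) = 0.0
F(t) = 1 - 0.0
F(t) = 1.0

1.0


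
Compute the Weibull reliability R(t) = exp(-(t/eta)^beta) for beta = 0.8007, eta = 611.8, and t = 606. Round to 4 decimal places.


beta = 0.8007, eta = 611.8, t = 606
t/eta = 606 / 611.8 = 0.9905
(t/eta)^beta = 0.9905^0.8007 = 0.9924
R(t) = exp(-0.9924)
R(t) = 0.3707

0.3707


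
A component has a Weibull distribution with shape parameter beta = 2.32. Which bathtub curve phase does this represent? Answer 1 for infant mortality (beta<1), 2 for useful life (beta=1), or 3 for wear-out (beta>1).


beta = 2.32
Compare beta to 1:
beta < 1 => infant mortality (phase 1)
beta = 1 => useful life (phase 2)
beta > 1 => wear-out (phase 3)
Since beta = 2.32, this is wear-out (increasing failure rate)
Phase = 3

3


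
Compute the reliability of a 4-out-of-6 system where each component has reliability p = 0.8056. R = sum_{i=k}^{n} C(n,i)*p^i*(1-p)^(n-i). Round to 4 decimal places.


k = 4, n = 6, p = 0.8056
i=4: C(6,4)=15 * 0.8056^4 * 0.1944^2 = 0.2388
i=5: C(6,5)=6 * 0.8056^5 * 0.1944^1 = 0.3958
i=6: C(6,6)=1 * 0.8056^6 * 0.1944^0 = 0.2733
R = sum of terms = 0.9079

0.9079


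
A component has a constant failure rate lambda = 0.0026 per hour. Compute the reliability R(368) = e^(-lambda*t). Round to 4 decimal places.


lambda = 0.0026
t = 368
lambda * t = 0.9568
R(t) = e^(-0.9568)
R(t) = 0.3841

0.3841


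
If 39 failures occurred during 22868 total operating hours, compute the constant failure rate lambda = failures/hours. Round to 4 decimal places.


failures = 39
total_hours = 22868
lambda = 39 / 22868
lambda = 0.0017

0.0017


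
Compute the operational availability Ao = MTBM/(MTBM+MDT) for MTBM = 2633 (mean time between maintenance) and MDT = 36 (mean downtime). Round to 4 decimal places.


MTBM = 2633
MDT = 36
MTBM + MDT = 2669
Ao = 2633 / 2669
Ao = 0.9865

0.9865


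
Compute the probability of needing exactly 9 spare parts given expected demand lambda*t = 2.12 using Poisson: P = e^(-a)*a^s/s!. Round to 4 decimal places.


a = 2.12, s = 9
e^(-a) = e^(-2.12) = 0.12
a^s = 2.12^9 = 865.0132
s! = 362880
P = 0.12 * 865.0132 / 362880
P = 0.0003

0.0003


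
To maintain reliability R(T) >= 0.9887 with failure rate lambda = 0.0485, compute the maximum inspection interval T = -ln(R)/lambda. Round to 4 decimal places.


R_target = 0.9887
lambda = 0.0485
-ln(0.9887) = 0.0114
T = 0.0114 / 0.0485
T = 0.2343

0.2343


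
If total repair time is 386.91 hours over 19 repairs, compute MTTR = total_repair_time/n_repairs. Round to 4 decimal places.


total_repair_time = 386.91
n_repairs = 19
MTTR = 386.91 / 19
MTTR = 20.3637

20.3637


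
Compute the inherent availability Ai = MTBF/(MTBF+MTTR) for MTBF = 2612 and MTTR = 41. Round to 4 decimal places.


MTBF = 2612
MTTR = 41
MTBF + MTTR = 2653
Ai = 2612 / 2653
Ai = 0.9845

0.9845


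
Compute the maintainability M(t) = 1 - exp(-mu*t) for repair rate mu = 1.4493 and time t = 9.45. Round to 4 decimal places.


mu = 1.4493, t = 9.45
mu * t = 1.4493 * 9.45 = 13.6959
exp(-13.6959) = 0.0
M(t) = 1 - 0.0
M(t) = 1.0

1.0


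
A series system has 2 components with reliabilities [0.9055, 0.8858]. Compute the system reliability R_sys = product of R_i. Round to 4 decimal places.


Components: [0.9055, 0.8858]
After component 1 (R=0.9055): product = 0.9055
After component 2 (R=0.8858): product = 0.8021
R_sys = 0.8021

0.8021


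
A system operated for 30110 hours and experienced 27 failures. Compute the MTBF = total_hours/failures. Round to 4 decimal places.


total_hours = 30110
failures = 27
MTBF = 30110 / 27
MTBF = 1115.1852

1115.1852


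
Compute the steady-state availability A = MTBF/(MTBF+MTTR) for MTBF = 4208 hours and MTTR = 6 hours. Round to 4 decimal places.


MTBF = 4208
MTTR = 6
MTBF + MTTR = 4214
A = 4208 / 4214
A = 0.9986

0.9986


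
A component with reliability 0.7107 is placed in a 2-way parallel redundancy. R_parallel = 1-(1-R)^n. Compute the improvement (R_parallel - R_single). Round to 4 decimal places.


R_single = 0.7107, n = 2
1 - R_single = 0.2893
(1 - R_single)^n = 0.2893^2 = 0.0837
R_parallel = 1 - 0.0837 = 0.9163
Improvement = 0.9163 - 0.7107
Improvement = 0.2056

0.2056


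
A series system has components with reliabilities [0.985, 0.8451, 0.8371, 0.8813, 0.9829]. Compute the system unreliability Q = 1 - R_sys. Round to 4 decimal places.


Components: [0.985, 0.8451, 0.8371, 0.8813, 0.9829]
After component 1: product = 0.985
After component 2: product = 0.8324
After component 3: product = 0.6968
After component 4: product = 0.6141
After component 5: product = 0.6036
R_sys = 0.6036
Q = 1 - 0.6036 = 0.3964

0.3964


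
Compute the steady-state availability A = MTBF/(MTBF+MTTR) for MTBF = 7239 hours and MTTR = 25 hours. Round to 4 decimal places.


MTBF = 7239
MTTR = 25
MTBF + MTTR = 7264
A = 7239 / 7264
A = 0.9966

0.9966


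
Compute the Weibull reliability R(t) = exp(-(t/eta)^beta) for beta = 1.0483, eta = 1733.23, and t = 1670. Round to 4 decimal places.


beta = 1.0483, eta = 1733.23, t = 1670
t/eta = 1670 / 1733.23 = 0.9635
(t/eta)^beta = 0.9635^1.0483 = 0.9618
R(t) = exp(-0.9618)
R(t) = 0.3822

0.3822


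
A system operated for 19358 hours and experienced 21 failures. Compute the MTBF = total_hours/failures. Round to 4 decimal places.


total_hours = 19358
failures = 21
MTBF = 19358 / 21
MTBF = 921.8095

921.8095


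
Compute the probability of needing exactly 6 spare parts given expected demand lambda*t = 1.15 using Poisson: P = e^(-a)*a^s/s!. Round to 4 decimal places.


a = 1.15, s = 6
e^(-a) = e^(-1.15) = 0.3166
a^s = 1.15^6 = 2.3131
s! = 720
P = 0.3166 * 2.3131 / 720
P = 0.001

0.001


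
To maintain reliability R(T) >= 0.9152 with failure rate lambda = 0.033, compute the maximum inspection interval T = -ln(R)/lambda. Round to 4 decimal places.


R_target = 0.9152
lambda = 0.033
-ln(0.9152) = 0.0886
T = 0.0886 / 0.033
T = 2.6852

2.6852


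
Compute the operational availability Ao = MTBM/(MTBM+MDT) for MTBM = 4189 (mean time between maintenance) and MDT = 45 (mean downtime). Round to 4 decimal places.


MTBM = 4189
MDT = 45
MTBM + MDT = 4234
Ao = 4189 / 4234
Ao = 0.9894

0.9894


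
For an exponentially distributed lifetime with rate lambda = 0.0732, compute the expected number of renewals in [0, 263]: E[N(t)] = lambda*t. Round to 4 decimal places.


lambda = 0.0732
t = 263
E[N(t)] = lambda * t
E[N(t)] = 0.0732 * 263
E[N(t)] = 19.2516

19.2516


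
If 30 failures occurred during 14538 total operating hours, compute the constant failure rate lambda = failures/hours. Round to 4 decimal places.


failures = 30
total_hours = 14538
lambda = 30 / 14538
lambda = 0.0021

0.0021


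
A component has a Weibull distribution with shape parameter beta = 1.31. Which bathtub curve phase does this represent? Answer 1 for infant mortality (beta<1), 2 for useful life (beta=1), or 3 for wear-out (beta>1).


beta = 1.31
Compare beta to 1:
beta < 1 => infant mortality (phase 1)
beta = 1 => useful life (phase 2)
beta > 1 => wear-out (phase 3)
Since beta = 1.31, this is wear-out (increasing failure rate)
Phase = 3

3


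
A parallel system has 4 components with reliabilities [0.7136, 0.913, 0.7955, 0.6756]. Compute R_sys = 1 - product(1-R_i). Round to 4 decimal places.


Components: [0.7136, 0.913, 0.7955, 0.6756]
(1 - 0.7136) = 0.2864, running product = 0.2864
(1 - 0.913) = 0.087, running product = 0.0249
(1 - 0.7955) = 0.2045, running product = 0.0051
(1 - 0.6756) = 0.3244, running product = 0.0017
Product of (1-R_i) = 0.0017
R_sys = 1 - 0.0017 = 0.9983

0.9983


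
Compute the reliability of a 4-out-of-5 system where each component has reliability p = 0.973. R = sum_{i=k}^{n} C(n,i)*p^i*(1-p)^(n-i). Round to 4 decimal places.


k = 4, n = 5, p = 0.973
i=4: C(5,4)=5 * 0.973^4 * 0.027^1 = 0.121
i=5: C(5,5)=1 * 0.973^5 * 0.027^0 = 0.8721
R = sum of terms = 0.9931

0.9931


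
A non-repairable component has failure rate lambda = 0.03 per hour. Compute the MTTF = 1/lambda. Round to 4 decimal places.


lambda = 0.03
MTTF = 1 / 0.03
MTTF = 33.3333

33.3333


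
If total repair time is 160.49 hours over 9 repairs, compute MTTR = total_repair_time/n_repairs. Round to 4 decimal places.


total_repair_time = 160.49
n_repairs = 9
MTTR = 160.49 / 9
MTTR = 17.8322

17.8322


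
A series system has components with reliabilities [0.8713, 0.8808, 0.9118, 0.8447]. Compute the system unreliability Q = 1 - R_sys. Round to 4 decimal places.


Components: [0.8713, 0.8808, 0.9118, 0.8447]
After component 1: product = 0.8713
After component 2: product = 0.7674
After component 3: product = 0.6998
After component 4: product = 0.5911
R_sys = 0.5911
Q = 1 - 0.5911 = 0.4089

0.4089


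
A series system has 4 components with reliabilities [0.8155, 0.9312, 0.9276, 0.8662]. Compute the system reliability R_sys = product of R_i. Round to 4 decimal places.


Components: [0.8155, 0.9312, 0.9276, 0.8662]
After component 1 (R=0.8155): product = 0.8155
After component 2 (R=0.9312): product = 0.7594
After component 3 (R=0.9276): product = 0.7044
After component 4 (R=0.8662): product = 0.6102
R_sys = 0.6102

0.6102


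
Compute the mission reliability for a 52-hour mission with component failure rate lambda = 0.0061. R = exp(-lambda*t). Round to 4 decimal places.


lambda = 0.0061
mission_time = 52
lambda * t = 0.0061 * 52 = 0.3172
R = exp(-0.3172)
R = 0.7282

0.7282


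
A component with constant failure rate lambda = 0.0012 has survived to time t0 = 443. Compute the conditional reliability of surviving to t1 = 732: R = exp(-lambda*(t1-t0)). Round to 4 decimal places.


lambda = 0.0012
t0 = 443, t1 = 732
t1 - t0 = 289
lambda * (t1-t0) = 0.0012 * 289 = 0.3468
R = exp(-0.3468)
R = 0.7069

0.7069


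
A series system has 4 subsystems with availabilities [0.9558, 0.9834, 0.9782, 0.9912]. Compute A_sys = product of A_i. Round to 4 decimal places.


Subsystems: [0.9558, 0.9834, 0.9782, 0.9912]
After subsystem 1 (A=0.9558): product = 0.9558
After subsystem 2 (A=0.9834): product = 0.9399
After subsystem 3 (A=0.9782): product = 0.9194
After subsystem 4 (A=0.9912): product = 0.9114
A_sys = 0.9114

0.9114


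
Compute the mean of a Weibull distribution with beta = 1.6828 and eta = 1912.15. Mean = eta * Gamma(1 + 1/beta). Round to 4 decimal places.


beta = 1.6828, eta = 1912.15
1/beta = 0.5942
1 + 1/beta = 1.5942
Gamma(1.5942) = 0.8929
Mean = 1912.15 * 0.8929
Mean = 1707.3213

1707.3213


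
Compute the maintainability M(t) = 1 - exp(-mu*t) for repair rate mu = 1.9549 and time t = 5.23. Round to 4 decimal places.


mu = 1.9549, t = 5.23
mu * t = 1.9549 * 5.23 = 10.2241
exp(-10.2241) = 0.0
M(t) = 1 - 0.0
M(t) = 1.0

1.0


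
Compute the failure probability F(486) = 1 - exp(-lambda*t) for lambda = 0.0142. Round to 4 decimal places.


lambda = 0.0142, t = 486
lambda * t = 6.9012
exp(-6.9012) = 0.001
F(t) = 1 - 0.001
F(t) = 0.999

0.999


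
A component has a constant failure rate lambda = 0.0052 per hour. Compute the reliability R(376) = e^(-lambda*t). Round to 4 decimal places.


lambda = 0.0052
t = 376
lambda * t = 1.9552
R(t) = e^(-1.9552)
R(t) = 0.1415

0.1415


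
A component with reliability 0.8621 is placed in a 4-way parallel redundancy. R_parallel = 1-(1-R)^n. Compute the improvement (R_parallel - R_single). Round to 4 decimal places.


R_single = 0.8621, n = 4
1 - R_single = 0.1379
(1 - R_single)^n = 0.1379^4 = 0.0004
R_parallel = 1 - 0.0004 = 0.9996
Improvement = 0.9996 - 0.8621
Improvement = 0.1375

0.1375


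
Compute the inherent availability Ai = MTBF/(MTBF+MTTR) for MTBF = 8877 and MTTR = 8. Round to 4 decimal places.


MTBF = 8877
MTTR = 8
MTBF + MTTR = 8885
Ai = 8877 / 8885
Ai = 0.9991

0.9991


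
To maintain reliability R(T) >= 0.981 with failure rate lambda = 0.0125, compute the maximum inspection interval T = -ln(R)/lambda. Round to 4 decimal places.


R_target = 0.981
lambda = 0.0125
-ln(0.981) = 0.0192
T = 0.0192 / 0.0125
T = 1.5346

1.5346


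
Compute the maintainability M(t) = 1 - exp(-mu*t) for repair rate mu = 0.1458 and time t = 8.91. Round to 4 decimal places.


mu = 0.1458, t = 8.91
mu * t = 0.1458 * 8.91 = 1.2991
exp(-1.2991) = 0.2728
M(t) = 1 - 0.2728
M(t) = 0.7272

0.7272


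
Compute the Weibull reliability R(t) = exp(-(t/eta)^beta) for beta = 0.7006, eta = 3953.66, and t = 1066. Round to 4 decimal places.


beta = 0.7006, eta = 3953.66, t = 1066
t/eta = 1066 / 3953.66 = 0.2696
(t/eta)^beta = 0.2696^0.7006 = 0.3992
R(t) = exp(-0.3992)
R(t) = 0.6709

0.6709


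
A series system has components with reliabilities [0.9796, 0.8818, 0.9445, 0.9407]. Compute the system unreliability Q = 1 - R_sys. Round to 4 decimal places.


Components: [0.9796, 0.8818, 0.9445, 0.9407]
After component 1: product = 0.9796
After component 2: product = 0.8638
After component 3: product = 0.8159
After component 4: product = 0.7675
R_sys = 0.7675
Q = 1 - 0.7675 = 0.2325

0.2325


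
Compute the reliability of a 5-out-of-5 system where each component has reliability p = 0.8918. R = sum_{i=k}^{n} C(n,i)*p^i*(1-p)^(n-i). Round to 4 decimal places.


k = 5, n = 5, p = 0.8918
i=5: C(5,5)=1 * 0.8918^5 * 0.1082^0 = 0.5641
R = sum of terms = 0.5641

0.5641


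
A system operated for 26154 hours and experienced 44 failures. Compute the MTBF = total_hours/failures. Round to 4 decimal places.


total_hours = 26154
failures = 44
MTBF = 26154 / 44
MTBF = 594.4091

594.4091


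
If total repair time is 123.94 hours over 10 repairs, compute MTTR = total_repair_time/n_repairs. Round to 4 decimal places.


total_repair_time = 123.94
n_repairs = 10
MTTR = 123.94 / 10
MTTR = 12.394

12.394


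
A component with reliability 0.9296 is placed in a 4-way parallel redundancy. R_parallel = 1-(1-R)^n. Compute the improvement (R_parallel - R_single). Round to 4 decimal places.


R_single = 0.9296, n = 4
1 - R_single = 0.0704
(1 - R_single)^n = 0.0704^4 = 0.0
R_parallel = 1 - 0.0 = 1.0
Improvement = 1.0 - 0.9296
Improvement = 0.0704

0.0704


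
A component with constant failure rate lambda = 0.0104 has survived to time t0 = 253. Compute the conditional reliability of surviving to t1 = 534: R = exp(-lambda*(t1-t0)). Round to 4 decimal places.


lambda = 0.0104
t0 = 253, t1 = 534
t1 - t0 = 281
lambda * (t1-t0) = 0.0104 * 281 = 2.9224
R = exp(-2.9224)
R = 0.0538

0.0538


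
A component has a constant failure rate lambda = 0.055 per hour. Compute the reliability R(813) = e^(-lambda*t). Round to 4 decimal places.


lambda = 0.055
t = 813
lambda * t = 44.715
R(t) = e^(-44.715)
R(t) = 0.0

0.0


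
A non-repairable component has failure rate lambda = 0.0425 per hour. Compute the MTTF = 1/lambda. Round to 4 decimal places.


lambda = 0.0425
MTTF = 1 / 0.0425
MTTF = 23.5294

23.5294


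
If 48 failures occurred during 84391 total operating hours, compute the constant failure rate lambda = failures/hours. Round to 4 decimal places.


failures = 48
total_hours = 84391
lambda = 48 / 84391
lambda = 0.0006

0.0006


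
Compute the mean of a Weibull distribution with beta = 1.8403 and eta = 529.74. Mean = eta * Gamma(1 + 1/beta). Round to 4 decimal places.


beta = 1.8403, eta = 529.74
1/beta = 0.5434
1 + 1/beta = 1.5434
Gamma(1.5434) = 0.8884
Mean = 529.74 * 0.8884
Mean = 470.6225

470.6225


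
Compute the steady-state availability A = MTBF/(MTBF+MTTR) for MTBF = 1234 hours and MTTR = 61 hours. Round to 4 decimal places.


MTBF = 1234
MTTR = 61
MTBF + MTTR = 1295
A = 1234 / 1295
A = 0.9529

0.9529


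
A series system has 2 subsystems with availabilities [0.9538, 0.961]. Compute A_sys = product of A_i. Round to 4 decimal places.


Subsystems: [0.9538, 0.961]
After subsystem 1 (A=0.9538): product = 0.9538
After subsystem 2 (A=0.961): product = 0.9166
A_sys = 0.9166

0.9166


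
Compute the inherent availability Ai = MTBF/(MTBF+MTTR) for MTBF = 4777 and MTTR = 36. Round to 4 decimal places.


MTBF = 4777
MTTR = 36
MTBF + MTTR = 4813
Ai = 4777 / 4813
Ai = 0.9925

0.9925


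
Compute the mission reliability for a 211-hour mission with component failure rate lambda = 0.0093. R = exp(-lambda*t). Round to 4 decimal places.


lambda = 0.0093
mission_time = 211
lambda * t = 0.0093 * 211 = 1.9623
R = exp(-1.9623)
R = 0.1405

0.1405


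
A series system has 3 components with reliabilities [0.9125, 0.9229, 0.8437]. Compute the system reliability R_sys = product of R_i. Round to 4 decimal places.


Components: [0.9125, 0.9229, 0.8437]
After component 1 (R=0.9125): product = 0.9125
After component 2 (R=0.9229): product = 0.8421
After component 3 (R=0.8437): product = 0.7105
R_sys = 0.7105

0.7105


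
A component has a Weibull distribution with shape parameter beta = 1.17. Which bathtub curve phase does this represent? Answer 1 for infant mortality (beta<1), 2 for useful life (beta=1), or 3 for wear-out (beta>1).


beta = 1.17
Compare beta to 1:
beta < 1 => infant mortality (phase 1)
beta = 1 => useful life (phase 2)
beta > 1 => wear-out (phase 3)
Since beta = 1.17, this is wear-out (increasing failure rate)
Phase = 3

3


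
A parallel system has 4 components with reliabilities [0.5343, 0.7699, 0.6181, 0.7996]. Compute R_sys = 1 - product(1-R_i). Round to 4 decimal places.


Components: [0.5343, 0.7699, 0.6181, 0.7996]
(1 - 0.5343) = 0.4657, running product = 0.4657
(1 - 0.7699) = 0.2301, running product = 0.1072
(1 - 0.6181) = 0.3819, running product = 0.0409
(1 - 0.7996) = 0.2004, running product = 0.0082
Product of (1-R_i) = 0.0082
R_sys = 1 - 0.0082 = 0.9918

0.9918


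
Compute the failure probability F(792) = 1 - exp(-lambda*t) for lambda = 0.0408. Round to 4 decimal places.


lambda = 0.0408, t = 792
lambda * t = 32.3136
exp(-32.3136) = 0.0
F(t) = 1 - 0.0
F(t) = 1.0

1.0


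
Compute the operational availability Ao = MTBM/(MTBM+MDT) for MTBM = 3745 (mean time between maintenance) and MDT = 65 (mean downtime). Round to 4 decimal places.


MTBM = 3745
MDT = 65
MTBM + MDT = 3810
Ao = 3745 / 3810
Ao = 0.9829

0.9829


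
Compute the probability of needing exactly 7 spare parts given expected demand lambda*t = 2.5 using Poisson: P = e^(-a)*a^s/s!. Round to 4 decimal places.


a = 2.5, s = 7
e^(-a) = e^(-2.5) = 0.0821
a^s = 2.5^7 = 610.3516
s! = 5040
P = 0.0821 * 610.3516 / 5040
P = 0.0099

0.0099


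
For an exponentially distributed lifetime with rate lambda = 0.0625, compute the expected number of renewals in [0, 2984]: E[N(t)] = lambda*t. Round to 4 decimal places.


lambda = 0.0625
t = 2984
E[N(t)] = lambda * t
E[N(t)] = 0.0625 * 2984
E[N(t)] = 186.5

186.5


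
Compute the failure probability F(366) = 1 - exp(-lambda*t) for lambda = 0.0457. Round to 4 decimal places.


lambda = 0.0457, t = 366
lambda * t = 16.7262
exp(-16.7262) = 0.0
F(t) = 1 - 0.0
F(t) = 1.0

1.0


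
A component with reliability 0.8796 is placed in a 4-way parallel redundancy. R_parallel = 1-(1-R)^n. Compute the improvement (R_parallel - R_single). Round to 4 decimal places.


R_single = 0.8796, n = 4
1 - R_single = 0.1204
(1 - R_single)^n = 0.1204^4 = 0.0002
R_parallel = 1 - 0.0002 = 0.9998
Improvement = 0.9998 - 0.8796
Improvement = 0.1202

0.1202


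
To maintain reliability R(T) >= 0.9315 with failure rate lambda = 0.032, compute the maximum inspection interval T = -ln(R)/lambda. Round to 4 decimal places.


R_target = 0.9315
lambda = 0.032
-ln(0.9315) = 0.071
T = 0.071 / 0.032
T = 2.2175

2.2175


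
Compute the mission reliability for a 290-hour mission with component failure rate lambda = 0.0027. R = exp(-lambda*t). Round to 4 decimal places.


lambda = 0.0027
mission_time = 290
lambda * t = 0.0027 * 290 = 0.783
R = exp(-0.783)
R = 0.457

0.457


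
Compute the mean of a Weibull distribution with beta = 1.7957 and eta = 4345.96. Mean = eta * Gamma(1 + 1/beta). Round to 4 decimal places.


beta = 1.7957, eta = 4345.96
1/beta = 0.5569
1 + 1/beta = 1.5569
Gamma(1.5569) = 0.8894
Mean = 4345.96 * 0.8894
Mean = 3865.2559

3865.2559


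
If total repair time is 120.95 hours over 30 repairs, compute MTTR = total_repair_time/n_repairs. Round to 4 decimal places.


total_repair_time = 120.95
n_repairs = 30
MTTR = 120.95 / 30
MTTR = 4.0317

4.0317


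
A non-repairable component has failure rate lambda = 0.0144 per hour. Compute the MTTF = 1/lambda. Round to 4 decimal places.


lambda = 0.0144
MTTF = 1 / 0.0144
MTTF = 69.4444

69.4444


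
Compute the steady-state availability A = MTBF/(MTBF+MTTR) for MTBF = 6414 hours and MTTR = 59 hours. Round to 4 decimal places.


MTBF = 6414
MTTR = 59
MTBF + MTTR = 6473
A = 6414 / 6473
A = 0.9909

0.9909


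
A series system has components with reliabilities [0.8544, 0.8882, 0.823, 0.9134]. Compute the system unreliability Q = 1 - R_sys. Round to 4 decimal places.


Components: [0.8544, 0.8882, 0.823, 0.9134]
After component 1: product = 0.8544
After component 2: product = 0.7589
After component 3: product = 0.6246
After component 4: product = 0.5705
R_sys = 0.5705
Q = 1 - 0.5705 = 0.4295

0.4295


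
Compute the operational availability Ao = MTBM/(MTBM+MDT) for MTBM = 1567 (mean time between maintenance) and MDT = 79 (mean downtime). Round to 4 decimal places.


MTBM = 1567
MDT = 79
MTBM + MDT = 1646
Ao = 1567 / 1646
Ao = 0.952

0.952


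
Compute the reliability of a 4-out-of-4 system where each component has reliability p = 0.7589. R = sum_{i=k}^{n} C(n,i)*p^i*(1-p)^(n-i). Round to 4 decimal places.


k = 4, n = 4, p = 0.7589
i=4: C(4,4)=1 * 0.7589^4 * 0.2411^0 = 0.3317
R = sum of terms = 0.3317

0.3317


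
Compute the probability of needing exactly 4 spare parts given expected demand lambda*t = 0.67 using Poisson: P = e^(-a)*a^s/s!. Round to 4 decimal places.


a = 0.67, s = 4
e^(-a) = e^(-0.67) = 0.5117
a^s = 0.67^4 = 0.2015
s! = 24
P = 0.5117 * 0.2015 / 24
P = 0.0043

0.0043


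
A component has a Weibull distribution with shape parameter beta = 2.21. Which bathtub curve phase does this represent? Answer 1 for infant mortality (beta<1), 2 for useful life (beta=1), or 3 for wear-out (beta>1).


beta = 2.21
Compare beta to 1:
beta < 1 => infant mortality (phase 1)
beta = 1 => useful life (phase 2)
beta > 1 => wear-out (phase 3)
Since beta = 2.21, this is wear-out (increasing failure rate)
Phase = 3

3


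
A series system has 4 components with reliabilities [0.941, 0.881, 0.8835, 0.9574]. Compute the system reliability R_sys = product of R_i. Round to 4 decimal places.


Components: [0.941, 0.881, 0.8835, 0.9574]
After component 1 (R=0.941): product = 0.941
After component 2 (R=0.881): product = 0.829
After component 3 (R=0.8835): product = 0.7324
After component 4 (R=0.9574): product = 0.7012
R_sys = 0.7012

0.7012


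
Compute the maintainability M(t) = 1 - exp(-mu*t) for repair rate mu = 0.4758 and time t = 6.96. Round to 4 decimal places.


mu = 0.4758, t = 6.96
mu * t = 0.4758 * 6.96 = 3.3116
exp(-3.3116) = 0.0365
M(t) = 1 - 0.0365
M(t) = 0.9635

0.9635


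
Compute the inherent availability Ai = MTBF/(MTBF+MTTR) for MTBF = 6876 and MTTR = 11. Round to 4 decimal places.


MTBF = 6876
MTTR = 11
MTBF + MTTR = 6887
Ai = 6876 / 6887
Ai = 0.9984

0.9984


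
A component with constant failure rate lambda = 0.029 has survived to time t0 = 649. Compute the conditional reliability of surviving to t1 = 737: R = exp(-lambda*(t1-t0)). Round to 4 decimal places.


lambda = 0.029
t0 = 649, t1 = 737
t1 - t0 = 88
lambda * (t1-t0) = 0.029 * 88 = 2.552
R = exp(-2.552)
R = 0.0779

0.0779


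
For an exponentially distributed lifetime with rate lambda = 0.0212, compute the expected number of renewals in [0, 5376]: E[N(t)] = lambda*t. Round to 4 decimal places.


lambda = 0.0212
t = 5376
E[N(t)] = lambda * t
E[N(t)] = 0.0212 * 5376
E[N(t)] = 113.9712

113.9712


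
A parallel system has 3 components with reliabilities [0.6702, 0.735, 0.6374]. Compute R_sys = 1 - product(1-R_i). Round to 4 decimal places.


Components: [0.6702, 0.735, 0.6374]
(1 - 0.6702) = 0.3298, running product = 0.3298
(1 - 0.735) = 0.265, running product = 0.0874
(1 - 0.6374) = 0.3626, running product = 0.0317
Product of (1-R_i) = 0.0317
R_sys = 1 - 0.0317 = 0.9683

0.9683


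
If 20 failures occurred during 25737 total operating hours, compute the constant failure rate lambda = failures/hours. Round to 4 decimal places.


failures = 20
total_hours = 25737
lambda = 20 / 25737
lambda = 0.0008

0.0008


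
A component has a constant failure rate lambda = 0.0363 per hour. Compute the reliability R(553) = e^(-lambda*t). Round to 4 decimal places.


lambda = 0.0363
t = 553
lambda * t = 20.0739
R(t) = e^(-20.0739)
R(t) = 0.0

0.0


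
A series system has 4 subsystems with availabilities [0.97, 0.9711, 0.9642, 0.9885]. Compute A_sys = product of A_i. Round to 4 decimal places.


Subsystems: [0.97, 0.9711, 0.9642, 0.9885]
After subsystem 1 (A=0.97): product = 0.97
After subsystem 2 (A=0.9711): product = 0.942
After subsystem 3 (A=0.9642): product = 0.9082
After subsystem 4 (A=0.9885): product = 0.8978
A_sys = 0.8978

0.8978


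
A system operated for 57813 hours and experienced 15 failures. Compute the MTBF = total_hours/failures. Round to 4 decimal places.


total_hours = 57813
failures = 15
MTBF = 57813 / 15
MTBF = 3854.2

3854.2
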